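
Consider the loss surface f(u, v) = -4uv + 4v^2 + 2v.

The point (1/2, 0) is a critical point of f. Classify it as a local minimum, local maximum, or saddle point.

The Hessian of f is constant: H = [[0, -4], [-4, 8]].
det(H) = 0·8 − (-4)² = -16.
Since det(H) < 0, H is indefinite and the critical point is a saddle point.

saddle point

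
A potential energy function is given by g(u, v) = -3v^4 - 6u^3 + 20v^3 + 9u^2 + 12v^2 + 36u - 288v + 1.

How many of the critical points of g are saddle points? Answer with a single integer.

g separates as a function of u plus a function of v, so ∇g=0 decouples.
∂g/∂u = -18(u - 2)(u + 1) = 0 at u ∈ {-1, 2}; ∂g/∂v = -12(v - 4)(v - 3)(v + 2) = 0 at v ∈ {-2, 3, 4}.
The Hessian is diagonal: diag(g_uu, g_vv). Second derivatives: g_uu(-1)=54, g_uu(2)=-54; g_vv(-2)=-360, g_vv(3)=60, g_vv(4)=-72.
Saddle points occur where the two diagonal entries have opposite signs: (-1, -2), (-1, 4), (2, 3). Count: 3.

3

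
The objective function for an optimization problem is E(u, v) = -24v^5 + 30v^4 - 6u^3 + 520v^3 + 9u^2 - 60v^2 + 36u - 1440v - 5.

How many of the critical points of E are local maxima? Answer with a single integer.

2

E separates as a function of u plus a function of v, so ∇E=0 decouples.
∂E/∂u = -18(u - 2)(u + 1) = 0 at u ∈ {-1, 2}; ∂E/∂v = -120(v - 4)(v - 1)(v + 1)(v + 3) = 0 at v ∈ {-3, -1, 1, 4}.
The Hessian is diagonal: diag(E_uu, E_vv). Second derivatives: E_uu(-1)=54, E_uu(2)=-54; E_vv(-3)=6720, E_vv(-1)=-2400, E_vv(1)=2880, E_vv(4)=-12600.
Local maxima occur where both diagonal entries negative: (2, -1), (2, 4). Count: 2.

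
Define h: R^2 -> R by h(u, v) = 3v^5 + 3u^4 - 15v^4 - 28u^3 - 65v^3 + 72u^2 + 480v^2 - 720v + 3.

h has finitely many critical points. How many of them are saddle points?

6

h separates as a function of u plus a function of v, so ∇h=0 decouples.
∂h/∂u = 12u(u - 4)(u - 3) = 0 at u ∈ {0, 3, 4}; ∂h/∂v = 15(v - 4)(v - 3)(v - 1)(v + 4) = 0 at v ∈ {-4, 1, 3, 4}.
The Hessian is diagonal: diag(h_uu, h_vv). Second derivatives: h_uu(0)=144, h_uu(3)=-36, h_uu(4)=48; h_vv(-4)=-4200, h_vv(1)=450, h_vv(3)=-210, h_vv(4)=360.
Saddle points occur where the two diagonal entries have opposite signs: (0, -4), (0, 3), (3, 1), (3, 4), (4, -4), (4, 3). Count: 6.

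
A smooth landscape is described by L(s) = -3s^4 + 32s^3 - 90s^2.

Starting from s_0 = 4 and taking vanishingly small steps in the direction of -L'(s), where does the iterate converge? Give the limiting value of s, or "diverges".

3

L'(s) = -12s(s - 5)(s - 3), so L'(4) = 48.
Gradient descent moves in the -L' direction, i.e. s is decreasing.
The nearest critical point in that direction is s = 3, where L'' = 72 > 0 (a local minimum). The iterate converges there.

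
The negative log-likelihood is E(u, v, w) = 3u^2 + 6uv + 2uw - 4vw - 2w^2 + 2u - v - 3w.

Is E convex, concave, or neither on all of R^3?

E is quadratic, so its Hessian is the constant matrix H = [[6, 6, 2], [6, 0, -4], [2, -4, -4]].
Leading principal minors: 6, -36, -48.
Neither pattern holds ⇒ H is indefinite ⇒ neither convex nor concave.

neither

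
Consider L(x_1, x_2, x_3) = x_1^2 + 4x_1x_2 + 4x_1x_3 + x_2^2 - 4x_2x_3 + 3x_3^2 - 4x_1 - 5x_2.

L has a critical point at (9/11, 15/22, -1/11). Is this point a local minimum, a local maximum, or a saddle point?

The Hessian is constant: H = [[2, 4, 4], [4, 2, -4], [4, -4, 6]].
Leading principal minors: Δ₁ = 2, Δ₂ = -12, Δ₃ = -264.
The minors fit neither the all-positive nor the alternating-sign pattern, so H is indefinite: a saddle point.

saddle point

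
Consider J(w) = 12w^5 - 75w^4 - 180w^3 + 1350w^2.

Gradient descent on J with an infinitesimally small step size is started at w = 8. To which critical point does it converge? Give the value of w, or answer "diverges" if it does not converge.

J'(w) = 60w(w - 5)(w - 3)(w + 3), so J'(8) = 79200.
Gradient descent moves in the -J' direction, i.e. w is decreasing.
The nearest critical point in that direction is w = 5, where J'' = 4800 > 0 (a local minimum). The iterate converges there.

5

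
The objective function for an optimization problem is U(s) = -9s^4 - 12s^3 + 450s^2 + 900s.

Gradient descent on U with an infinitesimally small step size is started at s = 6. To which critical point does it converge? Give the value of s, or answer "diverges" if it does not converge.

diverges

U'(s) = -36(s - 5)(s + 1)(s + 5), so U'(6) = -2772.
Gradient descent moves in the -U' direction, i.e. s is increasing.
There is no critical point above s=6, and U' keeps the same sign, so the iterate runs off to +∞.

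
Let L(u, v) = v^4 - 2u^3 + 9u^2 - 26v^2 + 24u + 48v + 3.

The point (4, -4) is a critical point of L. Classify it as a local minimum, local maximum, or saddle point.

saddle point

The mixed partial ∂²L/∂u∂v is 0, so the Hessian at any point is diag(L_uu, L_vv) = diag(6(-2u + 3), 4(3v^2 - 13)).
At (4, -4): H = diag(-30, 140).
The eigenvalues have opposite signs, so H is indefinite: a saddle point.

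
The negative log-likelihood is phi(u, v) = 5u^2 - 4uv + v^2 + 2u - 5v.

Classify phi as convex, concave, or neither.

phi is quadratic, so its Hessian is the constant matrix H = [[10, -4], [-4, 2]].
det(H) = 4, tr(H) = 12.
det(H) > 0 and tr(H) > 0, so H is positive definite everywhere: convex.

convex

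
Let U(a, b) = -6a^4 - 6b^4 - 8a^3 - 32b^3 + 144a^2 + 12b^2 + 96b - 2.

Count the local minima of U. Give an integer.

1

U separates as a function of a plus a function of b, so ∇U=0 decouples.
∂U/∂a = -24a(a - 3)(a + 4) = 0 at a ∈ {-4, 0, 3}; ∂U/∂b = -24(b - 1)(b + 1)(b + 4) = 0 at b ∈ {-4, -1, 1}.
The Hessian is diagonal: diag(U_aa, U_bb). Second derivatives: U_aa(-4)=-672, U_aa(0)=288, U_aa(3)=-504; U_bb(-4)=-360, U_bb(-1)=144, U_bb(1)=-240.
Local minima occur where both diagonal entries positive: (0, -1). Count: 1.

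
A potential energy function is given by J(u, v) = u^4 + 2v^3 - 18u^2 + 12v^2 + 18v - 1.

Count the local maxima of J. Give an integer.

J separates as a function of u plus a function of v, so ∇J=0 decouples.
∂J/∂u = 4u(u - 3)(u + 3) = 0 at u ∈ {-3, 0, 3}; ∂J/∂v = 6(v + 1)(v + 3) = 0 at v ∈ {-3, -1}.
The Hessian is diagonal: diag(J_uu, J_vv). Second derivatives: J_uu(-3)=72, J_uu(0)=-36, J_uu(3)=72; J_vv(-3)=-12, J_vv(-1)=12.
Local maxima occur where both diagonal entries negative: (0, -3). Count: 1.

1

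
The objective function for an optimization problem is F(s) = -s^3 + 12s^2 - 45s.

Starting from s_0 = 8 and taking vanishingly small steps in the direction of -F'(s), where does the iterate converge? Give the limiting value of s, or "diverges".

F'(s) = -3(s - 5)(s - 3), so F'(8) = -45.
Gradient descent moves in the -F' direction, i.e. s is increasing.
There is no critical point above s=8, and F' keeps the same sign, so the iterate runs off to +∞.

diverges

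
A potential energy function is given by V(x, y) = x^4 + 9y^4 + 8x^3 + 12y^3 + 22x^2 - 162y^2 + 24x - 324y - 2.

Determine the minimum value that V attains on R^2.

-1388

V(x,y) separates as P(x) + Q(y) − 2, so its minimum is min P + min Q − 2.
P'(x) = 4(x + 1)(x + 2)(x + 3) vanishes at x ∈ {-3, -2, -1}; Q'(y) = 36(y - 3)(y + 1)(y + 3) vanishes at y ∈ {-3, -1, 3}.
Local minima of P (where P''>0): P(-3)=-9, P(-1)=-9. Local minima of Q: Q(-3)=-81, Q(3)=-1377.
So the global minimum of V is P(-3) + Q(3) − 2 = -9 − 1377 − 2 = -1388, attained at (-3, 3).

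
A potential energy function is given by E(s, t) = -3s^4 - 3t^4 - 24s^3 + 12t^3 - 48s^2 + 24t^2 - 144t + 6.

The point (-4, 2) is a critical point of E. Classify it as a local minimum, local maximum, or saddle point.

The mixed partial ∂²E/∂s∂t is 0, so the Hessian at any point is diag(E_ss, E_tt) = diag(-12(3s^2 + 12s + 8), 12(-3t^2 + 6t + 4)).
At (-4, 2): H = diag(-96, 48).
The eigenvalues have opposite signs, so H is indefinite: a saddle point.

saddle point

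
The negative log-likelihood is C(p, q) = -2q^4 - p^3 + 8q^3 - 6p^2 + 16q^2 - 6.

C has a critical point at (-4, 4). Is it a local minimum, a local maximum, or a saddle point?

saddle point

The mixed partial ∂²C/∂p∂q is 0, so the Hessian at any point is diag(C_pp, C_qq) = diag(-6(p + 2), 8(-3q^2 + 6q + 4)).
At (-4, 4): H = diag(12, -160).
The eigenvalues have opposite signs, so H is indefinite: a saddle point.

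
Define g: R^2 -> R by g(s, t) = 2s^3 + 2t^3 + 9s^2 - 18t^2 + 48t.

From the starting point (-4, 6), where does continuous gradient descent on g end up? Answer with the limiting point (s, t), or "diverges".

g is separable, so gradient descent decouples: s follows -∂g/∂s, t follows -∂g/∂t.
∂g/∂s = 6s(s + 3); at s=-4 this is 24, so s decreases.
∂g/∂t = 6(t - 4)(t - 2); at t=6 this is 48, so t decreases.
The s-coordinate has no critical point in that direction and runs off to infinity.

diverges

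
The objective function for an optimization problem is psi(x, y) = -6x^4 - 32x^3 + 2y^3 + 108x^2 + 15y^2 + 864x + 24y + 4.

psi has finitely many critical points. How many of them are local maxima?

psi separates as a function of x plus a function of y, so ∇psi=0 decouples.
∂psi/∂x = -24(x - 3)(x + 3)(x + 4) = 0 at x ∈ {-4, -3, 3}; ∂psi/∂y = 6(y + 1)(y + 4) = 0 at y ∈ {-4, -1}.
The Hessian is diagonal: diag(psi_xx, psi_yy). Second derivatives: psi_xx(-4)=-168, psi_xx(-3)=144, psi_xx(3)=-1008; psi_yy(-4)=-18, psi_yy(-1)=18.
Local maxima occur where both diagonal entries negative: (-4, -4), (3, -4). Count: 2.

2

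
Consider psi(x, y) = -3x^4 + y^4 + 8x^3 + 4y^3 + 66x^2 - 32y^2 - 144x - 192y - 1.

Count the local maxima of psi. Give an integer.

2

psi separates as a function of x plus a function of y, so ∇psi=0 decouples.
∂psi/∂x = -12(x - 4)(x - 1)(x + 3) = 0 at x ∈ {-3, 1, 4}; ∂psi/∂y = 4(y - 4)(y + 3)(y + 4) = 0 at y ∈ {-4, -3, 4}.
The Hessian is diagonal: diag(psi_xx, psi_yy). Second derivatives: psi_xx(-3)=-336, psi_xx(1)=144, psi_xx(4)=-252; psi_yy(-4)=32, psi_yy(-3)=-28, psi_yy(4)=224.
Local maxima occur where both diagonal entries negative: (-3, -3), (4, -3). Count: 2.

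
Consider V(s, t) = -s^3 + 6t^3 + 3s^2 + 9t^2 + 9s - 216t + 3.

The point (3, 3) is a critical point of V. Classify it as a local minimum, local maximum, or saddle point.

saddle point

The mixed partial ∂²V/∂s∂t is 0, so the Hessian at any point is diag(V_ss, V_tt) = diag(6(-s + 1), 18(2t + 1)).
At (3, 3): H = diag(-12, 126).
The eigenvalues have opposite signs, so H is indefinite: a saddle point.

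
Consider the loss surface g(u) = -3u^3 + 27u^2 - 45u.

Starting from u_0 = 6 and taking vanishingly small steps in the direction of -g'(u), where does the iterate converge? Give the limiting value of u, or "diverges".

g'(u) = -9(u - 5)(u - 1), so g'(6) = -45.
Gradient descent moves in the -g' direction, i.e. u is increasing.
There is no critical point above u=6, and g' keeps the same sign, so the iterate runs off to +∞.

diverges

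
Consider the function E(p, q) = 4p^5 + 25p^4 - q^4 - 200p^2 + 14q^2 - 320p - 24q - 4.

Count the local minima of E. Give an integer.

2

E separates as a function of p plus a function of q, so ∇E=0 decouples.
∂E/∂p = 20(p - 2)(p + 1)(p + 2)(p + 4) = 0 at p ∈ {-4, -2, -1, 2}; ∂E/∂q = -4(q - 2)(q - 1)(q + 3) = 0 at q ∈ {-3, 1, 2}.
The Hessian is diagonal: diag(E_pp, E_qq). Second derivatives: E_pp(-4)=-720, E_pp(-2)=160, E_pp(-1)=-180, E_pp(2)=1440; E_qq(-3)=-80, E_qq(1)=16, E_qq(2)=-20.
Local minima occur where both diagonal entries positive: (-2, 1), (2, 1). Count: 2.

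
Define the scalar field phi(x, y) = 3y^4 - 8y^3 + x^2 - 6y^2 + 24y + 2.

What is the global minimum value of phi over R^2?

phi(x,y) separates as P(x) + Q(y) + 2, so its minimum is min P + min Q + 2.
P'(x) = 2x vanishes at x ∈ {0}; Q'(y) = 12(y - 2)(y - 1)(y + 1) vanishes at y ∈ {-1, 1, 2}.
Local minima of P (where P''>0): P(0)=0. Local minima of Q: Q(-1)=-19, Q(2)=8.
So the global minimum of phi is P(0) + Q(-1) + 2 = 0 − 19 + 2 = -17, attained at (0, -1).

-17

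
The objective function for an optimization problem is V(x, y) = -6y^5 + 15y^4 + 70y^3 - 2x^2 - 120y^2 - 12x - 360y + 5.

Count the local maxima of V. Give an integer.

2

V separates as a function of x plus a function of y, so ∇V=0 decouples.
∂V/∂x = -4(x + 3) = 0 at x ∈ {-3}; ∂V/∂y = -30(y - 3)(y - 2)(y + 1)(y + 2) = 0 at y ∈ {-2, -1, 2, 3}.
The Hessian is diagonal: diag(V_xx, V_yy). Second derivatives: V_xx(-3)=-4; V_yy(-2)=600, V_yy(-1)=-360, V_yy(2)=360, V_yy(3)=-600.
Local maxima occur where both diagonal entries negative: (-3, -1), (-3, 3). Count: 2.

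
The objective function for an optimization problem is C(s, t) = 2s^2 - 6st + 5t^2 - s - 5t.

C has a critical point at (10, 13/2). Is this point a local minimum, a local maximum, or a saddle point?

The Hessian of C is constant: H = [[4, -6], [-6, 10]].
det(H) = 4·10 − (-6)² = 4.
det(H) > 0 and tr(H) = 14 > 0, so H is positive definite and the point is a local minimum.

local minimum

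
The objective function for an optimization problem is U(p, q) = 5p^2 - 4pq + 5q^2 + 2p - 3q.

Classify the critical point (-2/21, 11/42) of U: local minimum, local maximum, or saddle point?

The Hessian of U is constant: H = [[10, -4], [-4, 10]].
det(H) = 10·10 − (-4)² = 84.
det(H) > 0 and tr(H) = 20 > 0, so H is positive definite and the point is a local minimum.

local minimum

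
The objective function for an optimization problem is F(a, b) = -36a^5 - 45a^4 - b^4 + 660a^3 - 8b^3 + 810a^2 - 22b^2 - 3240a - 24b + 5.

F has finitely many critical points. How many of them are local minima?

2

F separates as a function of a plus a function of b, so ∇F=0 decouples.
∂F/∂a = -180(a - 3)(a - 1)(a + 2)(a + 3) = 0 at a ∈ {-3, -2, 1, 3}; ∂F/∂b = -4(b + 1)(b + 2)(b + 3) = 0 at b ∈ {-3, -2, -1}.
The Hessian is diagonal: diag(F_aa, F_bb). Second derivatives: F_aa(-3)=4320, F_aa(-2)=-2700, F_aa(1)=4320, F_aa(3)=-10800; F_bb(-3)=-8, F_bb(-2)=4, F_bb(-1)=-8.
Local minima occur where both diagonal entries positive: (-3, -2), (1, -2). Count: 2.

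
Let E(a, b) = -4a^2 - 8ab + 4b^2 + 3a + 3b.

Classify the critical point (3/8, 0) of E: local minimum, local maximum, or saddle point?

saddle point

The Hessian of E is constant: H = [[-8, -8], [-8, 8]].
det(H) = (-8)·8 − (-8)² = -128.
Since det(H) < 0, H is indefinite and the critical point is a saddle point.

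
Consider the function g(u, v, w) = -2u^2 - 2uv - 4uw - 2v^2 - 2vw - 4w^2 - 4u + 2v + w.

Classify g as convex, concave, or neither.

g is quadratic, so its Hessian is the constant matrix H = [[-4, -2, -4], [-2, -4, -2], [-4, -2, -8]].
Leading principal minors: -4, 12, -48.
Signs alternate −, +, − ⇒ H ≺ 0 ⇒ concave.

concave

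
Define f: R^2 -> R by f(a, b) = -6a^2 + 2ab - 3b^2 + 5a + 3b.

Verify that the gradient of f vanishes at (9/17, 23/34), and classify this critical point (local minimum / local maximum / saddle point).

∇f = (-12a + 2b + 5, 2a - 6b + 3); substituting (9/17, 23/34) gives ∇f = (0, 0), so (9/17, 23/34) is indeed a critical point.
The Hessian of f is constant: H = [[-12, 2], [2, -6]].
det(H) = (-12)·(-6) − 2² = 68.
det(H) > 0 and tr(H) = -18 < 0, so H is negative definite and the point is a local maximum.

local maximum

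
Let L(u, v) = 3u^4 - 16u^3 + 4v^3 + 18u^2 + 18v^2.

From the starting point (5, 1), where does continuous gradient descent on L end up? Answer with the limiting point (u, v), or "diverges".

(3, 0)

L is separable, so gradient descent decouples: u follows -∂L/∂u, v follows -∂L/∂v.
∂L/∂u = 12u(u - 3)(u - 1); at u=5 this is 480, so u decreases.
∂L/∂v = 12v(v + 3); at v=1 this is 48, so v decreases.
u converges to its nearest critical value 3 (a local min of the u-part); v converges to 0. The iterate converges to (3, 0).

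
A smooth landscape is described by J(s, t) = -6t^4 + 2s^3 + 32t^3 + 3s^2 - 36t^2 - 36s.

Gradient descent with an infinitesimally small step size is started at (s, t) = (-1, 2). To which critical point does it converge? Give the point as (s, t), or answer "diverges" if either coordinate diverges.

J is separable, so gradient descent decouples: s follows -∂J/∂s, t follows -∂J/∂t.
∂J/∂s = 6(s - 2)(s + 3); at s=-1 this is -36, so s increases.
∂J/∂t = -24t(t - 3)(t - 1); at t=2 this is 48, so t decreases.
s converges to its nearest critical value 2 (a local min of the s-part); t converges to 1. The iterate converges to (2, 1).

(2, 1)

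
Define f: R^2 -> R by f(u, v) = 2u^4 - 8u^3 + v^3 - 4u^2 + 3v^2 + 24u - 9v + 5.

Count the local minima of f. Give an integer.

f separates as a function of u plus a function of v, so ∇f=0 decouples.
∂f/∂u = 8(u - 3)(u - 1)(u + 1) = 0 at u ∈ {-1, 1, 3}; ∂f/∂v = 3(v - 1)(v + 3) = 0 at v ∈ {-3, 1}.
The Hessian is diagonal: diag(f_uu, f_vv). Second derivatives: f_uu(-1)=64, f_uu(1)=-32, f_uu(3)=64; f_vv(-3)=-12, f_vv(1)=12.
Local minima occur where both diagonal entries positive: (-1, 1), (3, 1). Count: 2.

2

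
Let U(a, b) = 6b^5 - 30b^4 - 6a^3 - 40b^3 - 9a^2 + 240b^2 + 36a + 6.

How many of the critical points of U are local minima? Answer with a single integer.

2

U separates as a function of a plus a function of b, so ∇U=0 decouples.
∂U/∂a = -18(a - 1)(a + 2) = 0 at a ∈ {-2, 1}; ∂U/∂b = 30b(b - 4)(b - 2)(b + 2) = 0 at b ∈ {-2, 0, 2, 4}.
The Hessian is diagonal: diag(U_aa, U_bb). Second derivatives: U_aa(-2)=54, U_aa(1)=-54; U_bb(-2)=-1440, U_bb(0)=480, U_bb(2)=-480, U_bb(4)=1440.
Local minima occur where both diagonal entries positive: (-2, 0), (-2, 4). Count: 2.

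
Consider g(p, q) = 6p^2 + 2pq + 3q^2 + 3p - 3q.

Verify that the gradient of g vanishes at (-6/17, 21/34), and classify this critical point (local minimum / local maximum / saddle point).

local minimum

∇g = (12p + 2q + 3, 2p + 6q - 3); substituting (-6/17, 21/34) gives ∇g = (0, 0), so (-6/17, 21/34) is indeed a critical point.
The Hessian of g is constant: H = [[12, 2], [2, 6]].
det(H) = 12·6 − 2² = 68.
det(H) > 0 and tr(H) = 18 > 0, so H is positive definite and the point is a local minimum.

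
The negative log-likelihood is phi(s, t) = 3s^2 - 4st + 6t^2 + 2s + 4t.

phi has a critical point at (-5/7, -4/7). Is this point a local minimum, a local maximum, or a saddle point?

The Hessian of phi is constant: H = [[6, -4], [-4, 12]].
det(H) = 6·12 − (-4)² = 56.
det(H) > 0 and tr(H) = 18 > 0, so H is positive definite and the point is a local minimum.

local minimum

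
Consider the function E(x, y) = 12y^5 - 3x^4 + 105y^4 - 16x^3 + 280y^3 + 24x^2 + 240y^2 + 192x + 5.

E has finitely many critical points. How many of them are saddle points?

E separates as a function of x plus a function of y, so ∇E=0 decouples.
∂E/∂x = -12(x - 2)(x + 2)(x + 4) = 0 at x ∈ {-4, -2, 2}; ∂E/∂y = 60y(y + 1)(y + 2)(y + 4) = 0 at y ∈ {-4, -2, -1, 0}.
The Hessian is diagonal: diag(E_xx, E_yy). Second derivatives: E_xx(-4)=-144, E_xx(-2)=96, E_xx(2)=-288; E_yy(-4)=-1440, E_yy(-2)=240, E_yy(-1)=-180, E_yy(0)=480.
Saddle points occur where the two diagonal entries have opposite signs: (-4, -2), (-4, 0), (-2, -4), (-2, -1), (2, -2), (2, 0). Count: 6.

6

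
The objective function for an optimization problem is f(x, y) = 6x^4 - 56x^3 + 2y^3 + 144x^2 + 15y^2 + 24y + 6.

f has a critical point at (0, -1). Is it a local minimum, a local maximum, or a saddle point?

The mixed partial ∂²f/∂x∂y is 0, so the Hessian at any point is diag(f_xx, f_yy) = diag(24(3x^2 - 14x + 12), 6(2y + 5)).
At (0, -1): H = diag(288, 18).
Both eigenvalues are positive, so H is positive definite: a local minimum.

local minimum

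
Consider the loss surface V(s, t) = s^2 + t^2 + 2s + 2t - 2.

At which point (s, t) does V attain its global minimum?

(-1, -1)

V(s,t) separates as P(s) + Q(t) − 2, so its minimum is min P + min Q − 2.
P'(s) = 2s + 2 vanishes at s ∈ {-1}; Q'(t) = 2(t + 1) vanishes at t ∈ {-1}.
Local minima of P (where P''>0): P(-1)=-1. Local minima of Q: Q(-1)=-1.
So the global minimum of V is P(-1) + Q(-1) − 2 = -1 − 1 − 2 = -4, attained at (-1, -1).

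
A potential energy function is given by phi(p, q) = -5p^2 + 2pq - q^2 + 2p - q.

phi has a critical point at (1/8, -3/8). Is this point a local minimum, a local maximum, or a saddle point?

local maximum

The Hessian of phi is constant: H = [[-10, 2], [2, -2]].
det(H) = (-10)·(-2) − 2² = 16.
det(H) > 0 and tr(H) = -12 < 0, so H is negative definite and the point is a local maximum.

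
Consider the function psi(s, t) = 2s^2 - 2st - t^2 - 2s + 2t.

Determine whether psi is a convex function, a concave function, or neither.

neither

psi is quadratic, so its Hessian is the constant matrix H = [[4, -2], [-2, -2]].
det(H) = -12, tr(H) = 2.
det(H) < 0, so H is indefinite: neither convex nor concave.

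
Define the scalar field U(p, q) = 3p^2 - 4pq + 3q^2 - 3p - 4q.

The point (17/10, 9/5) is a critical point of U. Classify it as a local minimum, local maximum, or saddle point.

The Hessian of U is constant: H = [[6, -4], [-4, 6]].
det(H) = 6·6 − (-4)² = 20.
det(H) > 0 and tr(H) = 12 > 0, so H is positive definite and the point is a local minimum.

local minimum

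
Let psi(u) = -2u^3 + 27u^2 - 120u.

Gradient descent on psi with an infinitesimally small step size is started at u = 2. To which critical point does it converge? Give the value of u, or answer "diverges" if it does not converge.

4

psi'(u) = -6(u - 5)(u - 4), so psi'(2) = -36.
Gradient descent moves in the -psi' direction, i.e. u is increasing.
The nearest critical point in that direction is u = 4, where psi'' = 6 > 0 (a local minimum). The iterate converges there.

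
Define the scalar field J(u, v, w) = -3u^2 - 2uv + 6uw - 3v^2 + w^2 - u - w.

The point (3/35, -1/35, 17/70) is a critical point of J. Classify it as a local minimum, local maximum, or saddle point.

saddle point

The Hessian is constant: H = [[-6, -2, 6], [-2, -6, 0], [6, 0, 2]].
Leading principal minors: Δ₁ = -6, Δ₂ = 32, Δ₃ = 280.
The minors fit neither the all-positive nor the alternating-sign pattern, so H is indefinite: a saddle point.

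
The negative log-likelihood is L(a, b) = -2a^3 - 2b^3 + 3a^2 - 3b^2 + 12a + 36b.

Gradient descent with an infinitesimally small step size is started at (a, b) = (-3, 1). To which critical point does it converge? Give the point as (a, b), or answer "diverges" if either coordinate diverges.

(-1, -3)

L is separable, so gradient descent decouples: a follows -∂L/∂a, b follows -∂L/∂b.
∂L/∂a = -6(a - 2)(a + 1); at a=-3 this is -60, so a increases.
∂L/∂b = -6(b - 2)(b + 3); at b=1 this is 24, so b decreases.
a converges to its nearest critical value -1 (a local min of the a-part); b converges to -3. The iterate converges to (-1, -3).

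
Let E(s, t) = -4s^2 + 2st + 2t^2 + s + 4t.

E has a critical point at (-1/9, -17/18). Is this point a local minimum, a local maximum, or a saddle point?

The Hessian of E is constant: H = [[-8, 2], [2, 4]].
det(H) = (-8)·4 − 2² = -36.
Since det(H) < 0, H is indefinite and the critical point is a saddle point.

saddle point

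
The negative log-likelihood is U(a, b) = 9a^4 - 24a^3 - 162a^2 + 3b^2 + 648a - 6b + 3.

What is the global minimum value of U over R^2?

U(a,b) separates as P(a) + Q(b) + 3, so its minimum is min P + min Q + 3.
P'(a) = 36(a - 3)(a - 2)(a + 3) vanishes at a ∈ {-3, 2, 3}; Q'(b) = 6b - 6 vanishes at b ∈ {1}.
Local minima of P (where P''>0): P(-3)=-2025, P(3)=567. Local minima of Q: Q(1)=-3.
So the global minimum of U is P(-3) + Q(1) + 3 = -2025 − 3 + 3 = -2025, attained at (-3, 1).

-2025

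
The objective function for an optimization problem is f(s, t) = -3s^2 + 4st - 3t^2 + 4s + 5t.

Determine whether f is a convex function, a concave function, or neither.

f is quadratic, so its Hessian is the constant matrix H = [[-6, 4], [4, -6]].
det(H) = 20, tr(H) = -12.
det(H) > 0 and tr(H) < 0, so H is negative definite everywhere: concave.

concave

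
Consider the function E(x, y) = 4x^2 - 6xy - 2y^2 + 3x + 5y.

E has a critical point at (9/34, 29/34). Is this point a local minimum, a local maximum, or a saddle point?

saddle point

The Hessian of E is constant: H = [[8, -6], [-6, -4]].
det(H) = 8·(-4) − (-6)² = -68.
Since det(H) < 0, H is indefinite and the critical point is a saddle point.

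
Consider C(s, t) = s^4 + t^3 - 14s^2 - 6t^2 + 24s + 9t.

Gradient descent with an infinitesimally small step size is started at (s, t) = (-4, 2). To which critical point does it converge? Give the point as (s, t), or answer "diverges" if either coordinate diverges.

C is separable, so gradient descent decouples: s follows -∂C/∂s, t follows -∂C/∂t.
∂C/∂s = 4(s - 2)(s - 1)(s + 3); at s=-4 this is -120, so s increases.
∂C/∂t = 3(t - 3)(t - 1); at t=2 this is -3, so t increases.
s converges to its nearest critical value -3 (a local min of the s-part); t converges to 3. The iterate converges to (-3, 3).

(-3, 3)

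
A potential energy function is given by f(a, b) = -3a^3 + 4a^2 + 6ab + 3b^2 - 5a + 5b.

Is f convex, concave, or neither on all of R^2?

neither

The term -3a^3 is cubic, so the Hessian is not constant.
∂²f/∂a² = -18a + 8, which takes both signs as a varies (negative for sufficiently large a). A diagonal entry of the Hessian changing sign means the Hessian is neither positive- nor negative-semidefinite on all of R^2.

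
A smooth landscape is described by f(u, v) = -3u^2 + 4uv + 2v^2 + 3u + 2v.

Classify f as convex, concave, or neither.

f is quadratic, so its Hessian is the constant matrix H = [[-6, 4], [4, 4]].
det(H) = -40, tr(H) = -2.
det(H) < 0, so H is indefinite: neither convex nor concave.

neither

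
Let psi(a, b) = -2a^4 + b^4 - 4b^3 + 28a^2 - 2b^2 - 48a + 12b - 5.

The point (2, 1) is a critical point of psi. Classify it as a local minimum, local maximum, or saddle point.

The mixed partial ∂²psi/∂a∂b is 0, so the Hessian at any point is diag(psi_aa, psi_bb) = diag(8(-3a^2 + 7), 4(3b^2 - 6b - 1)).
At (2, 1): H = diag(-40, -16).
Both eigenvalues are negative, so H is negative definite: a local maximum.

local maximum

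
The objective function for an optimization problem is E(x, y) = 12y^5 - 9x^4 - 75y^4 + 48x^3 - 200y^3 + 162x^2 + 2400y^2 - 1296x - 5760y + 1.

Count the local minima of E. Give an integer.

2

E separates as a function of x plus a function of y, so ∇E=0 decouples.
∂E/∂x = -36(x - 4)(x - 3)(x + 3) = 0 at x ∈ {-3, 3, 4}; ∂E/∂y = 60(y - 4)(y - 3)(y - 2)(y + 4) = 0 at y ∈ {-4, 2, 3, 4}.
The Hessian is diagonal: diag(E_xx, E_yy). Second derivatives: E_xx(-3)=-1512, E_xx(3)=216, E_xx(4)=-252; E_yy(-4)=-20160, E_yy(2)=720, E_yy(3)=-420, E_yy(4)=960.
Local minima occur where both diagonal entries positive: (3, 2), (3, 4). Count: 2.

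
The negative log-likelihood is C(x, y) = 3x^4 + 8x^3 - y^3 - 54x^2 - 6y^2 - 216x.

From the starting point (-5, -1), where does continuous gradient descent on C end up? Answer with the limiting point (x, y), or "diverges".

(-3, -4)

C is separable, so gradient descent decouples: x follows -∂C/∂x, y follows -∂C/∂y.
∂C/∂x = 12(x - 3)(x + 2)(x + 3); at x=-5 this is -576, so x increases.
∂C/∂y = -3y(y + 4); at y=-1 this is 9, so y decreases.
x converges to its nearest critical value -3 (a local min of the x-part); y converges to -4. The iterate converges to (-3, -4).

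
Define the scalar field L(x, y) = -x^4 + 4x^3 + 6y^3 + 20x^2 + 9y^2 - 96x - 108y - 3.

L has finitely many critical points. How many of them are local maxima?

L separates as a function of x plus a function of y, so ∇L=0 decouples.
∂L/∂x = -4(x - 4)(x - 2)(x + 3) = 0 at x ∈ {-3, 2, 4}; ∂L/∂y = 18(y - 2)(y + 3) = 0 at y ∈ {-3, 2}.
The Hessian is diagonal: diag(L_xx, L_yy). Second derivatives: L_xx(-3)=-140, L_xx(2)=40, L_xx(4)=-56; L_yy(-3)=-90, L_yy(2)=90.
Local maxima occur where both diagonal entries negative: (-3, -3), (4, -3). Count: 2.

2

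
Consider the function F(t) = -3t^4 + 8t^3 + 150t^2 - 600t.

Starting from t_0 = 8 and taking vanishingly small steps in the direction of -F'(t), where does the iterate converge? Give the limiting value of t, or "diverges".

F'(t) = -12(t - 5)(t - 2)(t + 5), so F'(8) = -2808.
Gradient descent moves in the -F' direction, i.e. t is increasing.
There is no critical point above t=8, and F' keeps the same sign, so the iterate runs off to +∞.

diverges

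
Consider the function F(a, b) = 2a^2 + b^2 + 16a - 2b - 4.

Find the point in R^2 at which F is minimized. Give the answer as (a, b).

F(a,b) separates as P(a) + Q(b) − 4, so its minimum is min P + min Q − 4.
P'(a) = 4a + 16 vanishes at a ∈ {-4}; Q'(b) = 2b - 2 vanishes at b ∈ {1}.
Local minima of P (where P''>0): P(-4)=-32. Local minima of Q: Q(1)=-1.
So the global minimum of F is P(-4) + Q(1) − 4 = -32 − 1 − 4 = -37, attained at (-4, 1).

(-4, 1)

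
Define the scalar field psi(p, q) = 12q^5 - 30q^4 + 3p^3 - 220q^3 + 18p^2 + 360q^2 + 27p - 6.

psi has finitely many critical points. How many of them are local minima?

2

psi separates as a function of p plus a function of q, so ∇psi=0 decouples.
∂psi/∂p = 9(p + 1)(p + 3) = 0 at p ∈ {-3, -1}; ∂psi/∂q = 60q(q - 4)(q - 1)(q + 3) = 0 at q ∈ {-3, 0, 1, 4}.
The Hessian is diagonal: diag(psi_pp, psi_qq). Second derivatives: psi_pp(-3)=-18, psi_pp(-1)=18; psi_qq(-3)=-5040, psi_qq(0)=720, psi_qq(1)=-720, psi_qq(4)=5040.
Local minima occur where both diagonal entries positive: (-1, 0), (-1, 4). Count: 2.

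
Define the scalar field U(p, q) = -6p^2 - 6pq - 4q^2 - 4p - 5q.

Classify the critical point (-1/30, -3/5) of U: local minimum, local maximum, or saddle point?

local maximum

The Hessian of U is constant: H = [[-12, -6], [-6, -8]].
det(H) = (-12)·(-8) − (-6)² = 60.
det(H) > 0 and tr(H) = -20 < 0, so H is negative definite and the point is a local maximum.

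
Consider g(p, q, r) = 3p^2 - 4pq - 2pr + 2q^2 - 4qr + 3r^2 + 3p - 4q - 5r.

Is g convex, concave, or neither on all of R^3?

neither

g is quadratic, so its Hessian is the constant matrix H = [[6, -4, -2], [-4, 4, -4], [-2, -4, 6]].
Leading principal minors: 6, 8, -128.
Neither pattern holds ⇒ H is indefinite ⇒ neither convex nor concave.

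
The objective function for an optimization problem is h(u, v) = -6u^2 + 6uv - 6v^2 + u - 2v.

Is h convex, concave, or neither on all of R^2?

concave

h is quadratic, so its Hessian is the constant matrix H = [[-12, 6], [6, -12]].
det(H) = 108, tr(H) = -24.
det(H) > 0 and tr(H) < 0, so H is negative definite everywhere: concave.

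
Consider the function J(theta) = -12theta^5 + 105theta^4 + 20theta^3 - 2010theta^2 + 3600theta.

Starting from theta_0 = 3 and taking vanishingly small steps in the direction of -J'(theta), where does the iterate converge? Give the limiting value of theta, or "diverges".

J'(theta) = -60(theta - 5)(theta - 4)(theta - 1)(theta + 3), so J'(3) = -1440.
Gradient descent moves in the -J' direction, i.e. theta is increasing.
The nearest critical point in that direction is theta = 4, where J'' = 1260 > 0 (a local minimum). The iterate converges there.

4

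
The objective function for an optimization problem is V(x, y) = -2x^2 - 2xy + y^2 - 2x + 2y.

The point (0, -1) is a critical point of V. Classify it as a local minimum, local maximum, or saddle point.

The Hessian of V is constant: H = [[-4, -2], [-2, 2]].
det(H) = (-4)·2 − (-2)² = -12.
Since det(H) < 0, H is indefinite and the critical point is a saddle point.

saddle point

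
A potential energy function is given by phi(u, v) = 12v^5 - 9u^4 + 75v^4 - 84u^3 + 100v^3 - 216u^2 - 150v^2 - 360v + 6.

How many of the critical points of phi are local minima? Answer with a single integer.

2

phi separates as a function of u plus a function of v, so ∇phi=0 decouples.
∂phi/∂u = -36u(u + 3)(u + 4) = 0 at u ∈ {-4, -3, 0}; ∂phi/∂v = 60(v - 1)(v + 1)(v + 2)(v + 3) = 0 at v ∈ {-3, -2, -1, 1}.
The Hessian is diagonal: diag(phi_uu, phi_vv). Second derivatives: phi_uu(-4)=-144, phi_uu(-3)=108, phi_uu(0)=-432; phi_vv(-3)=-480, phi_vv(-2)=180, phi_vv(-1)=-240, phi_vv(1)=1440.
Local minima occur where both diagonal entries positive: (-3, -2), (-3, 1). Count: 2.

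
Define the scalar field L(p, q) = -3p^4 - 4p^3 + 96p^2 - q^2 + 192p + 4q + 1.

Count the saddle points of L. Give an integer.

1

L separates as a function of p plus a function of q, so ∇L=0 decouples.
∂L/∂p = -12(p - 4)(p + 1)(p + 4) = 0 at p ∈ {-4, -1, 4}; ∂L/∂q = -2(q - 2) = 0 at q ∈ {2}.
The Hessian is diagonal: diag(L_pp, L_qq). Second derivatives: L_pp(-4)=-288, L_pp(-1)=180, L_pp(4)=-480; L_qq(2)=-2.
Saddle points occur where the two diagonal entries have opposite signs: (-1, 2). Count: 1.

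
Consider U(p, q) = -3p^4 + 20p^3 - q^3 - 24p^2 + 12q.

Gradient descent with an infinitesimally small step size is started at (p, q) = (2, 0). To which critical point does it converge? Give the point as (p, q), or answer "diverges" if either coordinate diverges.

(1, -2)

U is separable, so gradient descent decouples: p follows -∂U/∂p, q follows -∂U/∂q.
∂U/∂p = -12p(p - 4)(p - 1); at p=2 this is 48, so p decreases.
∂U/∂q = -3(q - 2)(q + 2); at q=0 this is 12, so q decreases.
p converges to its nearest critical value 1 (a local min of the p-part); q converges to -2. The iterate converges to (1, -2).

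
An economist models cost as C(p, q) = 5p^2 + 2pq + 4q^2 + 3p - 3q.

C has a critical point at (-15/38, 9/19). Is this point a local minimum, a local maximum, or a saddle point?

The Hessian of C is constant: H = [[10, 2], [2, 8]].
det(H) = 10·8 − 2² = 76.
det(H) > 0 and tr(H) = 18 > 0, so H is positive definite and the point is a local minimum.

local minimum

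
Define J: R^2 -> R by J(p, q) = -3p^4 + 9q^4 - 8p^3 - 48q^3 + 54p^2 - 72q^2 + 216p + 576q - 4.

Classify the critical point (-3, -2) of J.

saddle point

The mixed partial ∂²J/∂p∂q is 0, so the Hessian at any point is diag(J_pp, J_qq) = diag(12(-3p^2 - 4p + 9), 36(3q^2 - 8q - 4)).
At (-3, -2): H = diag(-72, 864).
The eigenvalues have opposite signs, so H is indefinite: a saddle point.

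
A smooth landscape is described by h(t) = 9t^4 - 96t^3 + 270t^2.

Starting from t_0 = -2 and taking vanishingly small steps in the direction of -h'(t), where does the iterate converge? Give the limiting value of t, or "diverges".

0

h'(t) = 36t(t - 5)(t - 3), so h'(-2) = -2520.
Gradient descent moves in the -h' direction, i.e. t is increasing.
The nearest critical point in that direction is t = 0, where h'' = 540 > 0 (a local minimum). The iterate converges there.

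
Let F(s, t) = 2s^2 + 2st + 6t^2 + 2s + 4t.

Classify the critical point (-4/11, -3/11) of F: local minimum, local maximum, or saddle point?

local minimum

The Hessian of F is constant: H = [[4, 2], [2, 12]].
det(H) = 4·12 − 2² = 44.
det(H) > 0 and tr(H) = 16 > 0, so H is positive definite and the point is a local minimum.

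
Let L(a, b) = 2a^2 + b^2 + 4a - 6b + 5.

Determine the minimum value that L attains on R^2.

L(a,b) separates as P(a) + Q(b) + 5, so its minimum is min P + min Q + 5.
P'(a) = 4a + 4 vanishes at a ∈ {-1}; Q'(b) = 2b - 6 vanishes at b ∈ {3}.
Local minima of P (where P''>0): P(-1)=-2. Local minima of Q: Q(3)=-9.
So the global minimum of L is P(-1) + Q(3) + 5 = -2 − 9 + 5 = -6, attained at (-1, 3).

-6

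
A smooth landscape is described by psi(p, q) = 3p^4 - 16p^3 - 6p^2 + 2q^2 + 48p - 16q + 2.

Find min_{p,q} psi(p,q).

-190

psi(p,q) separates as A(p) + B(q) + 2, so its minimum is min A + min B + 2.
A'(p) = 12(p - 4)(p - 1)(p + 1) vanishes at p ∈ {-1, 1, 4}; B'(q) = 4q - 16 vanishes at q ∈ {4}.
Local minima of A (where A''>0): A(-1)=-35, A(4)=-160. Local minima of B: B(4)=-32.
So the global minimum of psi is A(4) + B(4) + 2 = -160 − 32 + 2 = -190, attained at (4, 4).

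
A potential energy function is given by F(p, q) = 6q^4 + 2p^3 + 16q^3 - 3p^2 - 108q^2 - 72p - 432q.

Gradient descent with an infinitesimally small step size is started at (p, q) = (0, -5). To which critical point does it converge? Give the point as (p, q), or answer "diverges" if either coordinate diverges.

(4, -3)

F is separable, so gradient descent decouples: p follows -∂F/∂p, q follows -∂F/∂q.
∂F/∂p = 6(p - 4)(p + 3); at p=0 this is -72, so p increases.
∂F/∂q = 24(q - 3)(q + 2)(q + 3); at q=-5 this is -1152, so q increases.
p converges to its nearest critical value 4 (a local min of the p-part); q converges to -3. The iterate converges to (4, -3).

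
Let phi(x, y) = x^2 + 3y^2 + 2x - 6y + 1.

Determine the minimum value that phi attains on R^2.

-3

phi(x,y) separates as P(x) + Q(y) + 1, so its minimum is min P + min Q + 1.
P'(x) = 2x + 2 vanishes at x ∈ {-1}; Q'(y) = 6y - 6 vanishes at y ∈ {1}.
Local minima of P (where P''>0): P(-1)=-1. Local minima of Q: Q(1)=-3.
So the global minimum of phi is P(-1) + Q(1) + 1 = -1 − 3 + 1 = -3, attained at (-1, 1).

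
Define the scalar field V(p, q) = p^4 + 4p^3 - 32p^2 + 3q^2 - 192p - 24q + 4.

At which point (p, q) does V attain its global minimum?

(4, 4)

V(p,q) separates as A(p) + B(q) + 4, so its minimum is min A + min B + 4.
A'(p) = 4(p - 4)(p + 3)(p + 4) vanishes at p ∈ {-4, -3, 4}; B'(q) = 6q - 24 vanishes at q ∈ {4}.
Local minima of A (where A''>0): A(-4)=256, A(4)=-768. Local minima of B: B(4)=-48.
So the global minimum of V is A(4) + B(4) + 4 = -768 − 48 + 4 = -812, attained at (4, 4).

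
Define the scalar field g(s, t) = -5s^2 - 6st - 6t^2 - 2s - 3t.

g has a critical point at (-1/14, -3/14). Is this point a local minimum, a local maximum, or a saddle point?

local maximum

The Hessian of g is constant: H = [[-10, -6], [-6, -12]].
det(H) = (-10)·(-12) − (-6)² = 84.
det(H) > 0 and tr(H) = -22 < 0, so H is negative definite and the point is a local maximum.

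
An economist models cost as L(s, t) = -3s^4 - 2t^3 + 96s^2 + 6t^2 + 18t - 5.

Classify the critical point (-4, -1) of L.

The mixed partial ∂²L/∂s∂t is 0, so the Hessian at any point is diag(L_ss, L_tt) = diag(12(-3s^2 + 16), 12(-t + 1)).
At (-4, -1): H = diag(-384, 24).
The eigenvalues have opposite signs, so H is indefinite: a saddle point.

saddle point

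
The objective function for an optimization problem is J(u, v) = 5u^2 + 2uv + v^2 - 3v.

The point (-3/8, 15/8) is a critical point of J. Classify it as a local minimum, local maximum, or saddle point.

local minimum

The Hessian of J is constant: H = [[10, 2], [2, 2]].
det(H) = 10·2 − 2² = 16.
det(H) > 0 and tr(H) = 12 > 0, so H is positive definite and the point is a local minimum.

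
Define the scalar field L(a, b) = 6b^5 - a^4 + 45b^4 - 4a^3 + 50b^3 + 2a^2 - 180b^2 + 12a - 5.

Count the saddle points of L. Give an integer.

6

L separates as a function of a plus a function of b, so ∇L=0 decouples.
∂L/∂a = -4(a - 1)(a + 1)(a + 3) = 0 at a ∈ {-3, -1, 1}; ∂L/∂b = 30b(b - 1)(b + 3)(b + 4) = 0 at b ∈ {-4, -3, 0, 1}.
The Hessian is diagonal: diag(L_aa, L_bb). Second derivatives: L_aa(-3)=-32, L_aa(-1)=16, L_aa(1)=-32; L_bb(-4)=-600, L_bb(-3)=360, L_bb(0)=-360, L_bb(1)=600.
Saddle points occur where the two diagonal entries have opposite signs: (-3, -3), (-3, 1), (-1, -4), (-1, 0), (1, -3), (1, 1). Count: 6.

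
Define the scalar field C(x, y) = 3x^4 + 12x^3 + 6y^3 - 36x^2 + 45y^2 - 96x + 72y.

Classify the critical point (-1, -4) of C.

local maximum

The mixed partial ∂²C/∂x∂y is 0, so the Hessian at any point is diag(C_xx, C_yy) = diag(36(x^2 + 2x - 2), 18(2y + 5)).
At (-1, -4): H = diag(-108, -54).
Both eigenvalues are negative, so H is negative definite: a local maximum.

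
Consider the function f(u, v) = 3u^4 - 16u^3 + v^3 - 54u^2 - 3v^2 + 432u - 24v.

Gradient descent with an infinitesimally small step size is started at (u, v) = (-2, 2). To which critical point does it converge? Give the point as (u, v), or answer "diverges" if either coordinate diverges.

f is separable, so gradient descent decouples: u follows -∂f/∂u, v follows -∂f/∂v.
∂f/∂u = 12(u - 4)(u - 3)(u + 3); at u=-2 this is 360, so u decreases.
∂f/∂v = 3(v - 4)(v + 2); at v=2 this is -24, so v increases.
u converges to its nearest critical value -3 (a local min of the u-part); v converges to 4. The iterate converges to (-3, 4).

(-3, 4)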